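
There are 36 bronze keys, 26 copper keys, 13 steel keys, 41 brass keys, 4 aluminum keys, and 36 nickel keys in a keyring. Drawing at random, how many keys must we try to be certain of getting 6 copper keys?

The worst case draws every non-copper key first: 36 + 13 + 41 + 4 + 36 = 130.
The next 6 draws are then forced to be copper, giving 130 + 6 = 136.

136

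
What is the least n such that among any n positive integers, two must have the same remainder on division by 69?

Two integers differ by a multiple of 69 exactly when they share a remainder mod 69.
There are 69 residue classes mod 69, so 69 integers can all lie in distinct classes.
One more integer must repeat a residue, giving a difference divisible by 69. So n = 69 + 1 = 70.

70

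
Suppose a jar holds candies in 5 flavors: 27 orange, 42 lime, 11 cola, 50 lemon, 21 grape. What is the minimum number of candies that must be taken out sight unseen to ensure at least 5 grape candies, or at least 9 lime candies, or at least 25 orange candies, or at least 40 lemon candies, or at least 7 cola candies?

82

The worst case stops just short of every target: 24 orange, 8 lime, 6 cola, 39 lemon, 4 grape — 24 + 8 + 6 + 39 + 4 = 81 candies.
One more candy must push some flavor to its target, so 81 + 1 = 82.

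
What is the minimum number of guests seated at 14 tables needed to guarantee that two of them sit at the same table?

15

There are 14 tables acting as pigeonholes.
With 14 guests we could place one in each, avoiding any repeat.
One more forces some class to hold 2, so 14 + 1 = 15.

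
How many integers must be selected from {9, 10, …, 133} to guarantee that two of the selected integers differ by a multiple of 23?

24

Use the pigeonhole principle on residue classes: group the integers by remainder mod 23; there are 23 residue classes, each nonempty in this range.
Choosing one from each class (23 integers) avoids any shared remainder.
One more choice must repeat a class, so two differ by a multiple of 23. Hence 23 + 1 = 24.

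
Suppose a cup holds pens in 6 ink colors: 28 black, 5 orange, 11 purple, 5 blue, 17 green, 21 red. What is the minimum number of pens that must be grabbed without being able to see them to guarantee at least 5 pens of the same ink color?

Treat the 6 ink colors as pigeonholes.
The worst case takes 4 pens of each ink color without reaching 5 of any: 6 × 4 = 24.
The next pen must bring some ink color to 5, so 24 + 1 = 25.

25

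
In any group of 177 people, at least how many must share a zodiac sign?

There are 12 zodiac signs, which serve as the pigeonholes.
If each of the 12 zodiac signs held at most 14, the total would be at most 12 × 14 = 168 < 177, a contradiction.
So at least one holds ⌈177/12⌉ = 15.

15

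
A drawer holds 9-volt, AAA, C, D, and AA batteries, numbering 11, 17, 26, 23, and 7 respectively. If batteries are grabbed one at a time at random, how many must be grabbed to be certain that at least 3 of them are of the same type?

11

The worst case takes 2 batteries of each type without reaching 3 of any: 5 × 2 = 10.
The next battery must bring some type to 3, so 10 + 1 = 11.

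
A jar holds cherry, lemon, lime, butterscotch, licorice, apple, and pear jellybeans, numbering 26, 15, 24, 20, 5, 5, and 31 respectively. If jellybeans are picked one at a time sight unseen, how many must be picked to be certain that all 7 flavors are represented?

The hardest flavor to obtain is licorice: we could draw every other jellybean first — 126 − 5 = 121 jellybeans — without a single licorice one.
The next draw must be licorice, so 121 + 1 = 122.

122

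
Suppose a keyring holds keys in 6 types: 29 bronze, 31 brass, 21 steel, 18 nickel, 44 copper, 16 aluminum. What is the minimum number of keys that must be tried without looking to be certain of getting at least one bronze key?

To avoid bronze keys as long as possible, exhaust the other 5 types first.
The worst case draws every non-bronze key first: 31 + 21 + 18 + 44 + 16 = 130.
The next draw is then forced to be bronze, giving 130 + 1 = 131.

131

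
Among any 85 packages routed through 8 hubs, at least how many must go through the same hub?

The 85 packages fall into 8 hubs.
If each of the 8 hubs held at most 10, the total would be at most 8 × 10 = 80 < 85, a contradiction.
So at least one holds ⌈85/8⌉ = 11.

11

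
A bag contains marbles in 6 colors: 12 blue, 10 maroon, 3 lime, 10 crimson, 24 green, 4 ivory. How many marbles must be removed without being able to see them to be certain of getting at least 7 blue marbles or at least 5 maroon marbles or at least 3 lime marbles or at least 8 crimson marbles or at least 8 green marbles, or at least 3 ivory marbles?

Each of the 6 colors has its own threshold; avoid all of them simultaneously.
The worst case stops just short of every target: 6 blue, 4 maroon, 2 lime, 7 crimson, 7 green, 2 ivory — 6 + 4 + 2 + 7 + 7 + 2 = 28 marbles.
One more marble must push some color to its target, so 28 + 1 = 29.

29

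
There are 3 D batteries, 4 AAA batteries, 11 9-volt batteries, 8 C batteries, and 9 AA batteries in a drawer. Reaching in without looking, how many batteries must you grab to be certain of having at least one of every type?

The hardest type to obtain is D: we could draw every other battery first — 35 − 3 = 32 batteries — without a single D one.
The next draw must be D, so 32 + 1 = 33.

33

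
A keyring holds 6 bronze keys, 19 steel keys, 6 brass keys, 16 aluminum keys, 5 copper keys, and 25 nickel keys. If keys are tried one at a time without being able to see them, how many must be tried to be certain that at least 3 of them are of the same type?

The worst case takes 2 keys of each type without reaching 3 of any: 6 × 2 = 12.
The next key must bring some type to 3, so 12 + 1 = 13.

13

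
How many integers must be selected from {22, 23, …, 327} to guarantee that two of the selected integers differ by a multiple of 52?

53

Group the integers by remainder mod 52; there are 52 residue classes, each nonempty in this range.
Choosing one from each class (52 integers) avoids any shared remainder.
One more choice must repeat a class, so two differ by a multiple of 52. Hence 52 + 1 = 53.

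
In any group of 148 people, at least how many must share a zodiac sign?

13

There are 12 zodiac signs, which serve as the pigeonholes.
If each of the 12 zodiac signs held at most 12, the total would be at most 12 × 12 = 144 < 148, a contradiction.
So at least one holds ⌈148/12⌉ = 13.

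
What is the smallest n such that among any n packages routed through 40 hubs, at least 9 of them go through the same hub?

321

There are 40 hubs acting as pigeonholes.
With 40 × 8 = 320 packages we could place exactly 8 in each, with no class reaching 9.
One more forces some class to hold 9, so 320 + 1 = 321.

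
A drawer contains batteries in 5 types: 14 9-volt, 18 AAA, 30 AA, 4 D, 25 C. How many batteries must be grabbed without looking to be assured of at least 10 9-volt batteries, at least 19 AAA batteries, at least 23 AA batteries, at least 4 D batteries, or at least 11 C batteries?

The worst case stops just short of every target: 9 9-volt, 18 AAA, 22 AA, 3 D, 10 C — 9 + 18 + 22 + 3 + 10 = 62 batteries.
One more battery must push some type to its target, so 62 + 1 = 63.

63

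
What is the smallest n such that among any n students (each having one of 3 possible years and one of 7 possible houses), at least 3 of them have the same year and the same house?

43

There are 3 × 7 = 21 (year, house) combinations acting as pigeonholes.
With 21 × 2 = 42 students we could place exactly 2 in each, with no (year, house) pair reaching 3.
One more forces some (year, house) pair to hold 3, so 42 + 1 = 43.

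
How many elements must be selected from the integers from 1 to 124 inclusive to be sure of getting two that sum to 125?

Partition {1, …, 124} into 62 pairs: {1,124}, {2,123}, …, {62,63}.
Choosing 62 integers — say the integers 1 through 62 — takes one from each pair and avoids the property.
Choosing 63 forces two into the same pair by pigeonhole, and those sum to 125. So 63.

63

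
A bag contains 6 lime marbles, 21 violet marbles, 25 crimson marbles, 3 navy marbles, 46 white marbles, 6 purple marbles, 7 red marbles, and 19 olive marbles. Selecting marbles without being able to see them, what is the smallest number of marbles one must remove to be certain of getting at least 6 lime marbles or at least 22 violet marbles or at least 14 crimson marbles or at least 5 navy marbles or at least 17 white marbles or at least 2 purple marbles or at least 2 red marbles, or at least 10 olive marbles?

The worst case stops just short of every target: 5 lime, 21 violet, 13 crimson, all 3 navy, 16 white, 1 purple, 1 red, 9 olive — 5 + 21 + 13 + 3 + 16 + 1 + 1 + 9 = 69 marbles.
One more marble must push some color to its target, so 69 + 1 = 70.

70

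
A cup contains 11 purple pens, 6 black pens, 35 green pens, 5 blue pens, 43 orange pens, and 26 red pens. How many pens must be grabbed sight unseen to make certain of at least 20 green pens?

111

The worst case draws every non-green pen first: 11 + 6 + 5 + 43 + 26 = 91.
The next 20 draws are then forced to be green, giving 91 + 20 = 111.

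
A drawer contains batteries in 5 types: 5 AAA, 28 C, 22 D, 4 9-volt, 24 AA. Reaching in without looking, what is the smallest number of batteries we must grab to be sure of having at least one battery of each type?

80

The hardest type to obtain is 9-volt: we could draw every other battery first — 83 − 4 = 79 batteries — without a single 9-volt one.
The next draw must be 9-volt, so 79 + 1 = 80.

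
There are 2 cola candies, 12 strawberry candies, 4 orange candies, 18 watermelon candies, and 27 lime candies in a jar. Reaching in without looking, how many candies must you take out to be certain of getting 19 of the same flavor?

In the worst case we take at most 18 of each flavor, but all 2 cola, all 12 strawberry, and all 4 orange (fewer than 18), giving 2 + 12 + 4 + 18 + 18 = 54.
One more candy then forces some flavor to 19, so 54 + 1 = 55.

55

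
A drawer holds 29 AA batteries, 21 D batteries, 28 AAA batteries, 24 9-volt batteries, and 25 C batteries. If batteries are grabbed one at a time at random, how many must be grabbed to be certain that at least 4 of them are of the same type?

The worst case takes 3 batteries of each type without reaching 4 of any: 5 × 3 = 15.
The next battery must bring some type to 4, so 15 + 1 = 16.

16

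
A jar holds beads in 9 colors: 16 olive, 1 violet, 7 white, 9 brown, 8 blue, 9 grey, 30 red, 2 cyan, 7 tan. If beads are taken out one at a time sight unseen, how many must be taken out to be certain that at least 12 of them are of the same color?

Treat the 9 colors as pigeonholes.
In the worst case we take at most 11 of each color, but all 1 violet, all 7 white, all 9 brown, all 8 blue, all 9 grey, all 2 cyan, and all 7 tan (fewer than 11), giving 11 + 1 + 7 + 9 + 8 + 9 + 11 + 2 + 7 = 65.
One more bead then forces some color to 12, so 65 + 1 = 66.

66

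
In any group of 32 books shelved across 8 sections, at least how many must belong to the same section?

The 32 books fall into 8 sections.
If each of the 8 sections held at most 3, the total would be at most 8 × 3 = 24 < 32, a contradiction.
So at least one holds ⌈32/8⌉ = 4.

4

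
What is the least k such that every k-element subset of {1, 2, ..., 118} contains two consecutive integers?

Partition {1, …, 118} into 59 pairs: {1,2}, {3,4}, …, {117,118}.
Choosing 59 integers — say the 59 even numbers 2, 4, …, 118 — takes one from each pair and avoids the property.
Choosing 60 forces two into the same pair by pigeonhole, and those are consecutive. So 60.

60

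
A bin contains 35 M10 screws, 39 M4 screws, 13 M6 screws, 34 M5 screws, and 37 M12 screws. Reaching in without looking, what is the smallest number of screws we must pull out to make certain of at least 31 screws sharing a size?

In the worst case we take at most 30 of each size, but all 13 M6 (fewer than 30), giving 30 + 30 + 13 + 30 + 30 = 133.
One more screw then forces some size to 31, so 133 + 1 = 134.

134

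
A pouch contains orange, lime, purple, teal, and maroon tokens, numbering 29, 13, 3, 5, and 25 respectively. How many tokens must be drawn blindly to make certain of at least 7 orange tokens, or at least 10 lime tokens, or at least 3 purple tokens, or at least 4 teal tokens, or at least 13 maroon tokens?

33

Each of the 5 colors has its own threshold; avoid all of them simultaneously.
The worst case stops just short of every target: 6 orange, 9 lime, 2 purple, 3 teal, 12 maroon — 6 + 9 + 2 + 3 + 12 = 32 tokens.
One more token must push some color to its target, so 32 + 1 = 33.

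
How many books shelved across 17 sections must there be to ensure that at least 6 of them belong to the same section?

There are 17 sections acting as pigeonholes.
With 17 × 5 = 85 books we could place exactly 5 in each, with no class reaching 6.
One more forces some class to hold 6, so 85 + 1 = 86.

86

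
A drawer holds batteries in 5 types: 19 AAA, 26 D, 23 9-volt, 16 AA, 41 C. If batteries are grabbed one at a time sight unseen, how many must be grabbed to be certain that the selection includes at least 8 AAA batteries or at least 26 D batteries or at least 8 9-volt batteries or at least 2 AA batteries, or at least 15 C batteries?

55

Each of the 5 types has its own threshold; avoid all of them simultaneously.
The worst case stops just short of every target: 7 AAA, 25 D, 7 9-volt, 1 AA, 14 C — 7 + 25 + 7 + 1 + 14 = 54 batteries.
One more battery must push some type to its target, so 54 + 1 = 55.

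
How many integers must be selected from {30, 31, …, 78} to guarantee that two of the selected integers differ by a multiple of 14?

Use the pigeonhole principle on residue classes: group the integers by remainder mod 14; there are 14 residue classes, each nonempty in this range.
Choosing one from each class (14 integers) avoids any shared remainder.
One more choice must repeat a class, so two differ by a multiple of 14. Hence 14 + 1 = 15.

15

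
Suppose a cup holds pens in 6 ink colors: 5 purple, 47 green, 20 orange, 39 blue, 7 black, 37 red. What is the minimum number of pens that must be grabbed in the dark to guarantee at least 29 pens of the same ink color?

In the worst case we take at most 28 of each ink color, but all 5 purple, all 20 orange, and all 7 black (fewer than 28), giving 5 + 28 + 20 + 28 + 7 + 28 = 116.
One more pen then forces some ink color to 29, so 116 + 1 = 117.

117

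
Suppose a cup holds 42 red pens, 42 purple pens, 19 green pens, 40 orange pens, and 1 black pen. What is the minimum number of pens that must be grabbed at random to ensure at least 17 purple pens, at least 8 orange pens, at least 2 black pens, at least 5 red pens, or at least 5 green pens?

Each of the 5 ink colors has its own threshold; avoid all of them simultaneously.
The worst case stops just short of every target: 4 red, 16 purple, 4 green, 7 orange, 1 black — 4 + 16 + 4 + 7 + 1 = 32 pens.
One more pen must push some ink color to its target, so 32 + 1 = 33.

33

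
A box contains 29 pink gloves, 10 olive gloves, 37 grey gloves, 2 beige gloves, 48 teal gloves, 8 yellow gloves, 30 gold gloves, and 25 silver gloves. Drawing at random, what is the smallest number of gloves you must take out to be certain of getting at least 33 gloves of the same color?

In the worst case we take at most 32 of each color, but all 29 pink, all 10 olive, all 2 beige, all 8 yellow, all 30 gold, and all 25 silver (fewer than 32), giving 29 + 10 + 32 + 2 + 32 + 8 + 30 + 25 = 168.
One more glove then forces some color to 33, so 168 + 1 = 169.

169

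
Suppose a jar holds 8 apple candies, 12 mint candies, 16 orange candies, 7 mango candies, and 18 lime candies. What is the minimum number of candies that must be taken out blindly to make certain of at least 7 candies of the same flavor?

The worst case takes 6 candies of each flavor without reaching 7 of any: 5 × 6 = 30.
The next candy must bring some flavor to 7, so 30 + 1 = 31.

31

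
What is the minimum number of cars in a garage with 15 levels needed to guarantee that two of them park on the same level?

There are 15 levels acting as pigeonholes.
With 15 cars we could place one in each, avoiding any repeat.
One more forces some class to hold 2, so 15 + 1 = 16.

16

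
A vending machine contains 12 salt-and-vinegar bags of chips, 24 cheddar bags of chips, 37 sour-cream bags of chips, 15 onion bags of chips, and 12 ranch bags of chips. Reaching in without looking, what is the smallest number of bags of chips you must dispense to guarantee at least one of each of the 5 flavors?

89

The hardest flavor to obtain is salt-and-vinegar: we could draw every other bag of chips first — 100 − 12 = 88 bags of chips — without a single salt-and-vinegar one.
The next draw must be salt-and-vinegar, so 88 + 1 = 89.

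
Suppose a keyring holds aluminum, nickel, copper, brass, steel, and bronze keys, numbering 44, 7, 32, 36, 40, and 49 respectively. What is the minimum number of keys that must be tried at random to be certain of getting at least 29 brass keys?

201

The worst case draws every non-brass key first: 44 + 7 + 32 + 40 + 49 = 172.
The next 29 draws are then forced to be brass, giving 172 + 29 = 201.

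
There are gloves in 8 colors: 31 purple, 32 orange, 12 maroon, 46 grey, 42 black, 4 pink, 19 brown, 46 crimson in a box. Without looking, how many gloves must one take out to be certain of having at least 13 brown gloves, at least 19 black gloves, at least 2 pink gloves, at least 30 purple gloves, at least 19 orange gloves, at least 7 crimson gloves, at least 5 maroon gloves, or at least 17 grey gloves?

105

The worst case stops just short of every target: 29 purple, 18 orange, 4 maroon, 16 grey, 18 black, 1 pink, 12 brown, 6 crimson — 29 + 18 + 4 + 16 + 18 + 1 + 12 + 6 = 104 gloves.
One more glove must push some color to its target, so 104 + 1 = 105.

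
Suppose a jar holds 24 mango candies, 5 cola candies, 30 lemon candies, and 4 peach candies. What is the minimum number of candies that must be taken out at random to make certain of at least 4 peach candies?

63

The worst case draws every non-peach candy first: 24 + 5 + 30 = 59.
The next 4 draws are then forced to be peach, giving 59 + 4 = 63.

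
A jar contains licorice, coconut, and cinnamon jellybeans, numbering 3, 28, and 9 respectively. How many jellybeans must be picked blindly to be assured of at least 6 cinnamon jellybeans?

37

To avoid cinnamon jellybeans as long as possible, exhaust the other 2 flavors first.
The worst case draws every non-cinnamon jellybean first: 3 + 28 = 31.
The next 6 draws are then forced to be cinnamon, giving 31 + 6 = 37.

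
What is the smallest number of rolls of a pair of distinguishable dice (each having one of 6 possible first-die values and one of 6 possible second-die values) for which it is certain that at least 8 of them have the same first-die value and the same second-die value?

There are 6 × 6 = 36 (first-die value, second-die value) combinations acting as pigeonholes.
With 36 × 7 = 252 rolls of a pair of distinguishable dice we could place exactly 7 in each, with no (first-die value, second-die value) pair reaching 8.
One more forces some (first-die value, second-die value) pair to hold 8, so 252 + 1 = 253.

253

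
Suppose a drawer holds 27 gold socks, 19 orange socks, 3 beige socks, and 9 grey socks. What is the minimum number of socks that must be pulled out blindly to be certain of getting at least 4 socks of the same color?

13

Treat the 4 colors as pigeonholes.
The worst case takes 3 socks of each color without reaching 4 of any: 4 × 3 = 12.
The next sock must bring some color to 4, so 12 + 1 = 13.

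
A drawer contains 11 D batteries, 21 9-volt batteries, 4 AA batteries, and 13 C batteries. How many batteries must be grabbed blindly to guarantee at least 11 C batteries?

The worst case draws every non-C battery first: 11 + 21 + 4 = 36.
The next 11 draws are then forced to be C, giving 36 + 11 = 47.

47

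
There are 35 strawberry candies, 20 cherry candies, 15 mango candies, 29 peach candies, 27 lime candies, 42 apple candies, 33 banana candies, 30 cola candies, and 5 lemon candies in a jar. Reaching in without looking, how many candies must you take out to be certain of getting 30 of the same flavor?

213

In the worst case we take at most 29 of each flavor, but all 20 cherry, all 15 mango, all 27 lime, and all 5 lemon (fewer than 29), giving 29 + 20 + 15 + 29 + 27 + 29 + 29 + 29 + 5 = 212.
One more candy then forces some flavor to 30, so 212 + 1 = 213.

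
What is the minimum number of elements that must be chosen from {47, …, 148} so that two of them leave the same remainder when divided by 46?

Group the integers by remainder mod 46; there are 46 residue classes, each nonempty in this range.
Choosing one from each class (46 integers) avoids any shared remainder.
One more choice must repeat a class, so two differ by a multiple of 46. Hence 46 + 1 = 47.

47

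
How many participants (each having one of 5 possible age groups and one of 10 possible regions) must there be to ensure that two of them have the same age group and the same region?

51

There are 5 × 10 = 50 (age group, region) combinations acting as pigeonholes.
With 50 participants we could place one in each, avoiding any repeat.
One more forces some (age group, region) pair to hold 2, so 50 + 1 = 51.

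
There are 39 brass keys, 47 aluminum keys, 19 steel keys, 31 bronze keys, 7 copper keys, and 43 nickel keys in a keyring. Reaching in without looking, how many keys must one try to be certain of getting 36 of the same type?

163

Treat the 6 types as pigeonholes.
In the worst case we take at most 35 of each type, but all 19 steel, all 31 bronze, and all 7 copper (fewer than 35), giving 35 + 35 + 19 + 31 + 7 + 35 = 162.
One more key then forces some type to 36, so 162 + 1 = 163.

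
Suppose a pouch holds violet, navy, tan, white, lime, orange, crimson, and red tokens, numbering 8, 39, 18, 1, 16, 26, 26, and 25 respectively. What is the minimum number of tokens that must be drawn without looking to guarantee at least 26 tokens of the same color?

In the worst case we take at most 25 of each color, but all 8 violet, all 18 tan, all 1 white, and all 16 lime (fewer than 25), giving 8 + 25 + 18 + 1 + 16 + 25 + 25 + 25 = 143.
One more token then forces some color to 26, so 143 + 1 = 144.

144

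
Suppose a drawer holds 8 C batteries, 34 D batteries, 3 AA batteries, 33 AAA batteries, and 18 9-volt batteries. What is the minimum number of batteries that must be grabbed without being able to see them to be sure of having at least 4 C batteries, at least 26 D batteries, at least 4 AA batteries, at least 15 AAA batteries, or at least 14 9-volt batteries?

The worst case stops just short of every target: 3 C, 25 D, 3 AA, 14 AAA, 13 9-volt — 3 + 25 + 3 + 14 + 13 = 58 batteries.
One more battery must push some type to its target, so 58 + 1 = 59.

59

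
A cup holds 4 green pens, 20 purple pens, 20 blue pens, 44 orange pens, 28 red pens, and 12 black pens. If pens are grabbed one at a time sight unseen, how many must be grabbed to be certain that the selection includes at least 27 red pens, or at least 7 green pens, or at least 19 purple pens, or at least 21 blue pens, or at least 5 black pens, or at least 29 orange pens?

Each of the 6 ink colors has its own threshold; avoid all of them simultaneously.
The worst case stops just short of every target: all 4 green, 18 purple, 20 blue, 28 orange, 26 red, 4 black — 4 + 18 + 20 + 28 + 26 + 4 = 100 pens.
One more pen must push some ink color to its target, so 100 + 1 = 101.

101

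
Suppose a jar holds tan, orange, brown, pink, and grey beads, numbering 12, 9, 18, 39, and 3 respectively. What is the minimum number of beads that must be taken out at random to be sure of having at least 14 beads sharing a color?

In the worst case we take at most 13 of each color, but all 12 tan, all 9 orange, and all 3 grey (fewer than 13), giving 12 + 9 + 13 + 13 + 3 = 50.
One more bead then forces some color to 14, so 50 + 1 = 51.

51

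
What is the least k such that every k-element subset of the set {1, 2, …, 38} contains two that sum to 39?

20

Partition {1, …, 38} into 19 pairs: {1,38}, {2,37}, …, {19,20}.
Choosing 19 integers — say the integers 1 through 19 — takes one from each pair and avoids the property.
Choosing 20 forces two into the same pair by pigeonhole, and those sum to 39. So 20.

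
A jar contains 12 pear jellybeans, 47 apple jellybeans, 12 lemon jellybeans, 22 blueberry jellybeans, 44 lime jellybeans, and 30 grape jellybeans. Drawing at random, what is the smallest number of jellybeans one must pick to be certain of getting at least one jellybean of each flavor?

The hardest flavor to obtain is pear: we could draw every other jellybean first — 167 − 12 = 155 jellybeans — without a single pear one.
The next draw must be pear, so 155 + 1 = 156.

156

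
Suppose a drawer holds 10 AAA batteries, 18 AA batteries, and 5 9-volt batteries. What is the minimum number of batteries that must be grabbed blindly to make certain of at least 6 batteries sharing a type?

The worst case takes 5 batteries of each type without reaching 6 of any: 3 × 5 = 15.
The next battery must bring some type to 6, so 15 + 1 = 16.

16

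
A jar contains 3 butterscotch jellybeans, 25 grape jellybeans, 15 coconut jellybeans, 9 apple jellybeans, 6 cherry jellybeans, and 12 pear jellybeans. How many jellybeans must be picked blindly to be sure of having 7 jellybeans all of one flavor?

In the worst case we take at most 6 of each flavor, but all 3 butterscotch (fewer than 6), giving 3 + 6 + 6 + 6 + 6 + 6 = 33.
One more jellybean then forces some flavor to 7, so 33 + 1 = 34.

34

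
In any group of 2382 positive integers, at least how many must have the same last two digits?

24

If each of the 100 possible two-digit endings held at most 23, the total would be at most 100 × 23 = 2300 < 2382, a contradiction.
So at least one holds ⌈2382/100⌉ = 24.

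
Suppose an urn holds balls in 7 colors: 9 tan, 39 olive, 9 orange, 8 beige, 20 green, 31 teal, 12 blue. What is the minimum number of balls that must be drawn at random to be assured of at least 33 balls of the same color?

122

In the worst case we take at most 32 of each color, but all 9 tan, all 9 orange, all 8 beige, all 20 green, all 31 teal, and all 12 blue (fewer than 32), giving 9 + 32 + 9 + 8 + 20 + 31 + 12 = 121.
One more ball then forces some color to 33, so 121 + 1 = 122.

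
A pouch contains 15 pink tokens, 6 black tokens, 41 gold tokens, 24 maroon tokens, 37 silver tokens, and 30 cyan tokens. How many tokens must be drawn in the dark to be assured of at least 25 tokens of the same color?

118

Treat the 6 colors as pigeonholes.
In the worst case we take at most 24 of each color, but all 15 pink and all 6 black (fewer than 24), giving 15 + 6 + 24 + 24 + 24 + 24 = 117.
One more token then forces some color to 25, so 117 + 1 = 118.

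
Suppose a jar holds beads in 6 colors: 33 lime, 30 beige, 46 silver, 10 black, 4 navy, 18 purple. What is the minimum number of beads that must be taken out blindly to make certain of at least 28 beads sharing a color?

114

In the worst case we take at most 27 of each color, but all 10 black, all 4 navy, and all 18 purple (fewer than 27), giving 27 + 27 + 27 + 10 + 4 + 18 = 113.
One more bead then forces some color to 28, so 113 + 1 = 114.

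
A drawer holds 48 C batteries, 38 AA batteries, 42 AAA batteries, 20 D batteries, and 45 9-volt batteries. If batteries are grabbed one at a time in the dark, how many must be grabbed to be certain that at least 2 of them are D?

175

To avoid D batteries as long as possible, exhaust the other 4 types first.
The worst case draws every non-D battery first: 48 + 38 + 42 + 45 = 173.
The next 2 draws are then forced to be D, giving 173 + 2 = 175.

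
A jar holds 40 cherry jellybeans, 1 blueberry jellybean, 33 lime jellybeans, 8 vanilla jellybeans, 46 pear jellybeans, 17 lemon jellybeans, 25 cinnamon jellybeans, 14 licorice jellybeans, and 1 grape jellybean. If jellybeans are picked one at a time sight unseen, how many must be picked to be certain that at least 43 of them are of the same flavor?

182

In the worst case we take at most 42 of each flavor, but all 40 cherry, all 1 blueberry, all 33 lime, all 8 vanilla, all 17 lemon, all 25 cinnamon, all 14 licorice, and all 1 grape (fewer than 42), giving 40 + 1 + 33 + 8 + 42 + 17 + 25 + 14 + 1 = 181.
One more jellybean then forces some flavor to 43, so 181 + 1 = 182.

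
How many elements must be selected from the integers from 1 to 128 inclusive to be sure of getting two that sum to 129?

65

Partition {1, …, 128} into 64 pairs: {1,128}, {2,127}, …, {64,65}.
Choosing 64 integers — say the integers 1 through 64 — takes one from each pair and avoids the property.
Choosing 65 forces two into the same pair by pigeonhole, and those sum to 129. So 65.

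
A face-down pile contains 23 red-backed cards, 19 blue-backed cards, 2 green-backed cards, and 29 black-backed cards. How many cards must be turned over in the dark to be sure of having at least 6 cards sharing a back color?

18

In the worst case we take at most 5 of each back color, but all 2 green-backed (fewer than 5), giving 5 + 5 + 2 + 5 = 17.
One more card then forces some back color to 6, so 17 + 1 = 18.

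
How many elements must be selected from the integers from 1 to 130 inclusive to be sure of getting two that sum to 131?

66

Partition {1, …, 130} into 65 pairs: {1,130}, {2,129}, …, {65,66}.
Choosing 65 integers — say the integers 1 through 65 — takes one from each pair and avoids the property.
Choosing 66 forces two into the same pair by pigeonhole, and those sum to 131. So 66.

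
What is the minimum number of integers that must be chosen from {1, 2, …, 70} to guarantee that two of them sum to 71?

Partition {1, …, 70} into 35 pairs: {1,70}, {2,69}, …, {35,36}.
Choosing 35 integers — say the integers 1 through 35 — takes one from each pair and avoids the property.
Choosing 36 forces two into the same pair by pigeonhole, and those sum to 71. So 36.

36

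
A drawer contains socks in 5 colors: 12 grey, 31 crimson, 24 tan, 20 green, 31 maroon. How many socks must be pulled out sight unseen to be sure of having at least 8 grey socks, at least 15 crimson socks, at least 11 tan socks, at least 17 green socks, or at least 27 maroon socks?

74

Each of the 5 colors has its own threshold; avoid all of them simultaneously.
The worst case stops just short of every target: 7 grey, 14 crimson, 10 tan, 16 green, 26 maroon — 7 + 14 + 10 + 16 + 26 = 73 socks.
One more sock must push some color to its target, so 73 + 1 = 74.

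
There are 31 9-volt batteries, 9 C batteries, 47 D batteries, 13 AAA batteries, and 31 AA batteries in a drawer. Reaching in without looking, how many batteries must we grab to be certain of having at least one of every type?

The hardest type to obtain is C: we could draw every other battery first — 131 − 9 = 122 batteries — without a single C one.
The next draw must be C, so 122 + 1 = 123.

123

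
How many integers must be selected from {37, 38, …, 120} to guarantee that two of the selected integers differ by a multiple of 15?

16

Group the integers by remainder mod 15; there are 15 residue classes, each nonempty in this range.
Choosing one from each class (15 integers) avoids any shared remainder.
One more choice must repeat a class, so two differ by a multiple of 15. Hence 15 + 1 = 16.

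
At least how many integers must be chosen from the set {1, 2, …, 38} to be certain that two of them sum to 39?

20

Partition {1, …, 38} into 19 pairs: {1,38}, {2,37}, …, {19,20}.
Choosing 19 integers — say the integers 1 through 19 — takes one from each pair and avoids the property.
Choosing 20 forces two into the same pair by pigeonhole, and those sum to 39. So 20.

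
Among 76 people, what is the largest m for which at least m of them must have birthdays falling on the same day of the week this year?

The 76 people fall into 7 days of the week.
If each of the 7 days of the week held at most 10, the total would be at most 7 × 10 = 70 < 76, a contradiction.
So at least one holds ⌈76/7⌉ = 11.

11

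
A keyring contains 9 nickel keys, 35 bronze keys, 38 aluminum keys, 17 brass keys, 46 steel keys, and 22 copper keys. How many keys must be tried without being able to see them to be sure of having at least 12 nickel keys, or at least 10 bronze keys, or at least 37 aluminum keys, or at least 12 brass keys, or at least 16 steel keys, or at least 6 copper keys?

86

Each of the 6 types has its own threshold; avoid all of them simultaneously.
The worst case stops just short of every target: all 9 nickel, 9 bronze, 36 aluminum, 11 brass, 15 steel, 5 copper — 9 + 9 + 36 + 11 + 15 + 5 = 85 keys.
One more key must push some type to its target, so 85 + 1 = 86.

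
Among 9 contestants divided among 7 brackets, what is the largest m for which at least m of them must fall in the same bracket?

2

The 9 contestants fall into 7 brackets.
If each of the 7 brackets held at most 1, the total would be at most 7 × 1 = 7 < 9, a contradiction.
So at least one holds ⌈9/7⌉ = 2.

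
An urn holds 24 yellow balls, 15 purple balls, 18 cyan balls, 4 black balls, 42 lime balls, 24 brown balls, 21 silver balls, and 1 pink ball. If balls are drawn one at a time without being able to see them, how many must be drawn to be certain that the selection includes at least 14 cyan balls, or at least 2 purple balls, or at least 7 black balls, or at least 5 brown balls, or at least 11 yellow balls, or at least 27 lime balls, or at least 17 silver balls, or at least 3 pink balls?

Each of the 8 colors has its own threshold; avoid all of them simultaneously.
The worst case stops just short of every target: 10 yellow, 1 purple, 13 cyan, all 4 black, 26 lime, 4 brown, 16 silver, all 1 pink — 10 + 1 + 13 + 4 + 26 + 4 + 16 + 1 = 75 balls.
One more ball must push some color to its target, so 75 + 1 = 76.

76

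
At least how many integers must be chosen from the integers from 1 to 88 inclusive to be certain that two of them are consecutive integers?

45

Partition {1, …, 88} into 44 pairs: {1,2}, {3,4}, …, {87,88}.
Choosing 44 integers — say the 44 even numbers 2, 4, …, 88 — takes one from each pair and avoids the property.
Choosing 45 forces two into the same pair by pigeonhole, and those are consecutive. So 45.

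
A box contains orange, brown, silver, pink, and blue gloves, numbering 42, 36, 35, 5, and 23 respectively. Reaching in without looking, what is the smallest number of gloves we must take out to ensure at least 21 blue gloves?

To avoid blue gloves as long as possible, exhaust the other 4 colors first.
The worst case draws every non-blue glove first: 42 + 36 + 35 + 5 = 118.
The next 21 draws are then forced to be blue, giving 118 + 21 = 139.

139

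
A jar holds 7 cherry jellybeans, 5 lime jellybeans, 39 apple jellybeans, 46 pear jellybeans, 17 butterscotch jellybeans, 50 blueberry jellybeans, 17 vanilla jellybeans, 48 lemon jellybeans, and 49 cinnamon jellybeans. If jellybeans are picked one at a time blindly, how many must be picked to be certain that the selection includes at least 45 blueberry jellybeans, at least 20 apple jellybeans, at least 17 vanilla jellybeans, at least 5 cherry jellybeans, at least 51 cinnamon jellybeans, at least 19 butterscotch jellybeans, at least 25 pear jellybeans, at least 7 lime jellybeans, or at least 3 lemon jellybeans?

The worst case stops just short of every target: 4 cherry, all 5 lime, 19 apple, 24 pear, all 17 butterscotch, 44 blueberry, 16 vanilla, 2 lemon, all 49 cinnamon — 4 + 5 + 19 + 24 + 17 + 44 + 16 + 2 + 49 = 180 jellybeans.
One more jellybean must push some flavor to its target, so 180 + 1 = 181.

181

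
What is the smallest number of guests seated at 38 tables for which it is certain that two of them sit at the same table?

39

There are 38 tables acting as pigeonholes.
With 38 guests we could place one in each, avoiding any repeat.
One more forces some class to hold 2, so 38 + 1 = 39.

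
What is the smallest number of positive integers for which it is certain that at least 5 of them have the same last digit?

41

There are 10 possible last digits acting as pigeonholes.
With 10 × 4 = 40 positive integers we could place exactly 4 in each, with no class reaching 5.
One more forces some class to hold 5, so 40 + 1 = 41.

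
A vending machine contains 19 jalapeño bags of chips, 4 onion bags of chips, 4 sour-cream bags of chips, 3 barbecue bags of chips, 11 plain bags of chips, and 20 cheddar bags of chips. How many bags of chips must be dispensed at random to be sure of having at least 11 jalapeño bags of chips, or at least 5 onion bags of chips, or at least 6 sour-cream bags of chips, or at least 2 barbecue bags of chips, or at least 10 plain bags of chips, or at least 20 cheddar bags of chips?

48

The worst case stops just short of every target: 10 jalapeño, 4 onion, all 4 sour-cream, 1 barbecue, 9 plain, 19 cheddar — 10 + 4 + 4 + 1 + 9 + 19 = 47 bags of chips.
One more bag of chips must push some flavor to its target, so 47 + 1 = 48.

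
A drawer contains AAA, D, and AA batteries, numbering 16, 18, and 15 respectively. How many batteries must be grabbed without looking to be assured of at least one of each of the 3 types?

35

The hardest type to obtain is AA: we could draw every other battery first — 49 − 15 = 34 batteries — without a single AA one.
The next draw must be AA, so 34 + 1 = 35.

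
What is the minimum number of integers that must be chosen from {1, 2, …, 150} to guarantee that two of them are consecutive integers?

76

Partition {1, …, 150} into 75 pairs: {1,2}, {3,4}, …, {149,150}.
Choosing 75 integers — say the 75 even numbers 2, 4, …, 150 — takes one from each pair and avoids the property.
Choosing 76 forces two into the same pair by pigeonhole, and those are consecutive. So 76.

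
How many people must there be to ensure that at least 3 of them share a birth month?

25

There are 12 months of the year acting as pigeonholes.
With 12 × 2 = 24 people we could place exactly 2 in each, with no class reaching 3.
One more forces some class to hold 3, so 24 + 1 = 25.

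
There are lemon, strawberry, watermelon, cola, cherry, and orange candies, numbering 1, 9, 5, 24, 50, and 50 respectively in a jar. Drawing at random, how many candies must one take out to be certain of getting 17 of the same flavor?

64

In the worst case we take at most 16 of each flavor, but all 1 lemon, all 9 strawberry, and all 5 watermelon (fewer than 16), giving 1 + 9 + 5 + 16 + 16 + 16 = 63.
One more candy then forces some flavor to 17, so 63 + 1 = 64.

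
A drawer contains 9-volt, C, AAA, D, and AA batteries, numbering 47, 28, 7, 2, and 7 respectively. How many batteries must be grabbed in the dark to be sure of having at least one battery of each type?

90

The hardest type to obtain is D: we could draw every other battery first — 91 − 2 = 89 batteries — without a single D one.
The next draw must be D, so 89 + 1 = 90.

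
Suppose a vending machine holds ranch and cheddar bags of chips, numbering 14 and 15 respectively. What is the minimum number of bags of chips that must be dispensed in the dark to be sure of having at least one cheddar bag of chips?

15

To avoid cheddar bags of chips as long as possible, exhaust the other 1 flavor first.
The worst case draws every non-cheddar bag of chips first: 14.
The next draw is then forced to be cheddar, giving 14 + 1 = 15.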